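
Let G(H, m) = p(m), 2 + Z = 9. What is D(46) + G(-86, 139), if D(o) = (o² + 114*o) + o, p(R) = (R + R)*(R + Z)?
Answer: 47994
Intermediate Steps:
Z = 7 (Z = -2 + 9 = 7)
p(R) = 2*R*(7 + R) (p(R) = (R + R)*(R + 7) = (2*R)*(7 + R) = 2*R*(7 + R))
G(H, m) = 2*m*(7 + m)
D(o) = o² + 115*o
D(46) + G(-86, 139) = 46*(115 + 46) + 2*139*(7 + 139) = 46*161 + 2*139*146 = 7406 + 40588 = 47994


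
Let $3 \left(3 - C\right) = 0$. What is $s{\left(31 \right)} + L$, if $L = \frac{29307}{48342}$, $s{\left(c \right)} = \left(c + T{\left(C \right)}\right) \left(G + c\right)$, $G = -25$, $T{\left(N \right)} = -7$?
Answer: $\frac{2330185}{16114} \approx 144.61$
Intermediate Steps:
$C = 3$ ($C = 3 - 0 = 3 + 0 = 3$)
$s{\left(c \right)} = \left(-25 + c\right) \left(-7 + c\right)$ ($s{\left(c \right)} = \left(c - 7\right) \left(-25 + c\right) = \left(-7 + c\right) \left(-25 + c\right) = \left(-25 + c\right) \left(-7 + c\right)$)
$L = \frac{9769}{16114}$ ($L = 29307 \cdot \frac{1}{48342} = \frac{9769}{16114} \approx 0.60624$)
$s{\left(31 \right)} + L = \left(175 + 31^{2} - 992\right) + \frac{9769}{16114} = \left(175 + 961 - 992\right) + \frac{9769}{16114} = 144 + \frac{9769}{16114} = \frac{2330185}{16114}$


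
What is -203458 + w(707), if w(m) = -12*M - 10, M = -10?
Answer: -203348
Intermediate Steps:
w(m) = 110 (w(m) = -12*(-10) - 10 = 120 - 10 = 110)
-203458 + w(707) = -203458 + 110 = -203348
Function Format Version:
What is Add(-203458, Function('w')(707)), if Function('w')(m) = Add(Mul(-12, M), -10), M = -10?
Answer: -203348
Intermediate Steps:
Function('w')(m) = 110 (Function('w')(m) = Add(Mul(-12, -10), -10) = Add(120, -10) = 110)
Add(-203458, Function('w')(707)) = Add(-203458, 110) = -203348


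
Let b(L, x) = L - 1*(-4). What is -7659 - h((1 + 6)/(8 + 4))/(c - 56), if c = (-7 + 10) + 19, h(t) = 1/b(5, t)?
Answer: -2343653/306 ≈ -7659.0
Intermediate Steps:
b(L, x) = 4 + L (b(L, x) = L + 4 = 4 + L)
h(t) = ⅑ (h(t) = 1/(4 + 5) = 1/9 = ⅑)
c = 22 (c = 3 + 19 = 22)
-7659 - h((1 + 6)/(8 + 4))/(c - 56) = -7659 - 1/((22 - 56)*9) = -7659 - 1/((-34)*9) = -7659 - (-1)/(34*9) = -7659 - 1*(-1/306) = -7659 + 1/306 = -2343653/306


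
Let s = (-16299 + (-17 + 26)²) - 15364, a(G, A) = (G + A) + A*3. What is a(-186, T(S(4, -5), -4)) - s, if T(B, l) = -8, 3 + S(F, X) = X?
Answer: 31364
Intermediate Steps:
S(F, X) = -3 + X
a(G, A) = G + 4*A (a(G, A) = (A + G) + 3*A = G + 4*A)
s = -31582 (s = (-16299 + 9²) - 15364 = (-16299 + 81) - 15364 = -16218 - 15364 = -31582)
a(-186, T(S(4, -5), -4)) - s = (-186 + 4*(-8)) - 1*(-31582) = (-186 - 32) + 31582 = -218 + 31582 = 31364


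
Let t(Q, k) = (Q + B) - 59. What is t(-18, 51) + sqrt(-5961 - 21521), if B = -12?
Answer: -89 + I*sqrt(27482) ≈ -89.0 + 165.78*I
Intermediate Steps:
t(Q, k) = -71 + Q (t(Q, k) = (Q - 12) - 59 = (-12 + Q) - 59 = -71 + Q)
t(-18, 51) + sqrt(-5961 - 21521) = (-71 - 18) + sqrt(-5961 - 21521) = -89 + sqrt(-27482) = -89 + I*sqrt(27482)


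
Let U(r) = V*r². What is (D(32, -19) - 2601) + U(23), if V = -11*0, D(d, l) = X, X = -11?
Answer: -2612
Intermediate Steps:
D(d, l) = -11
V = 0
U(r) = 0 (U(r) = 0*r² = 0)
(D(32, -19) - 2601) + U(23) = (-11 - 2601) + 0 = -2612 + 0 = -2612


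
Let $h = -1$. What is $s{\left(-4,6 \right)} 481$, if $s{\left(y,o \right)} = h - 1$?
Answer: $-962$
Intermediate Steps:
$s{\left(y,o \right)} = -2$ ($s{\left(y,o \right)} = -1 - 1 = -2$)
$s{\left(-4,6 \right)} 481 = \left(-2\right) 481 = -962$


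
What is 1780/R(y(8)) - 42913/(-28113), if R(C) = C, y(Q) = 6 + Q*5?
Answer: 26007569/646599 ≈ 40.222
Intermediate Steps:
y(Q) = 6 + 5*Q
1780/R(y(8)) - 42913/(-28113) = 1780/(6 + 5*8) - 42913/(-28113) = 1780/(6 + 40) - 42913*(-1/28113) = 1780/46 + 42913/28113 = 1780*(1/46) + 42913/28113 = 890/23 + 42913/28113 = 26007569/646599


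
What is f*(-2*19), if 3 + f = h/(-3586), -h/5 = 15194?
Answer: -1239028/1793 ≈ -691.04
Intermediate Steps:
h = -75970 (h = -5*15194 = -75970)
f = 32606/1793 (f = -3 - 75970/(-3586) = -3 - 75970*(-1/3586) = -3 + 37985/1793 = 32606/1793 ≈ 18.185)
f*(-2*19) = 32606*(-2*19)/1793 = (32606/1793)*(-38) = -1239028/1793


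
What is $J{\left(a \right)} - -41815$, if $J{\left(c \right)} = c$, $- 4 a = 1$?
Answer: $\frac{167259}{4} \approx 41815.0$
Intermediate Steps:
$a = - \frac{1}{4}$ ($a = \left(- \frac{1}{4}\right) 1 = - \frac{1}{4} \approx -0.25$)
$J{\left(a \right)} - -41815 = - \frac{1}{4} - -41815 = - \frac{1}{4} + 41815 = \frac{167259}{4}$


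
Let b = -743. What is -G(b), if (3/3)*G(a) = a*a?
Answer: -552049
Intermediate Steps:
G(a) = a² (G(a) = a*a = a²)
-G(b) = -1*(-743)² = -1*552049 = -552049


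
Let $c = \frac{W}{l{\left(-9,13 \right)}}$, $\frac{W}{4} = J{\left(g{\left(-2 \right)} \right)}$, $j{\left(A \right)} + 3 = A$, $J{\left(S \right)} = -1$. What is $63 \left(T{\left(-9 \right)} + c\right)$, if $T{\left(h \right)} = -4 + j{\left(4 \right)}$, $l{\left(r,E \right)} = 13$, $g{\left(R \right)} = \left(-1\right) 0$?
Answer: $- \frac{2709}{13} \approx -208.38$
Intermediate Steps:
$g{\left(R \right)} = 0$
$j{\left(A \right)} = -3 + A$
$W = -4$ ($W = 4 \left(-1\right) = -4$)
$c = - \frac{4}{13} \approx -0.30769$
$T{\left(h \right)} = -3$ ($T{\left(h \right)} = -4 + \left(-3 + 4\right) = -4 + 1 = -3$)
$63 \left(T{\left(-9 \right)} + c\right) = 63 \left(-3 - \frac{4}{13}\right) = 63 \left(- \frac{43}{13}\right) = - \frac{2709}{13}$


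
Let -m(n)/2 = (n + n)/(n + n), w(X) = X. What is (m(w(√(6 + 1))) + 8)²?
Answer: 36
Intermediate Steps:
m(n) = -2 (m(n) = -2*(n + n)/(n + n) = -2*2*n/(2*n) = -2*2*n*1/(2*n) = -2*1 = -2)
(m(w(√(6 + 1))) + 8)² = (-2 + 8)² = 6² = 36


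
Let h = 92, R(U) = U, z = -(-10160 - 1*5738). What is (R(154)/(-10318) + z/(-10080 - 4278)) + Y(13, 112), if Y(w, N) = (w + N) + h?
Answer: 103835719/480993 ≈ 215.88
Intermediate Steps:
z = 15898 (z = -(-10160 - 5738) = -1*(-15898) = 15898)
Y(w, N) = 92 + N + w (Y(w, N) = (w + N) + 92 = (N + w) + 92 = 92 + N + w)
(R(154)/(-10318) + z/(-10080 - 4278)) + Y(13, 112) = (154/(-10318) + 15898/(-10080 - 4278)) + (92 + 112 + 13) = (154*(-1/10318) + 15898/(-14358)) + 217 = (-1/67 + 15898*(-1/14358)) + 217 = (-1/67 - 7949/7179) + 217 = -539762/480993 + 217 = 103835719/480993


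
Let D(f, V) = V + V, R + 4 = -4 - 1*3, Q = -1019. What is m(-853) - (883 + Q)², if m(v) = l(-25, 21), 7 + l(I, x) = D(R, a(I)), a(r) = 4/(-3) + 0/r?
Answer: -55517/3 ≈ -18506.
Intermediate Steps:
a(r) = -4/3 (a(r) = 4*(-⅓) + 0 = -4/3 + 0 = -4/3)
R = -11 (R = -4 + (-4 - 1*3) = -4 + (-4 - 3) = -4 - 7 = -11)
D(f, V) = 2*V
l(I, x) = -29/3 (l(I, x) = -7 + 2*(-4/3) = -7 - 8/3 = -29/3)
m(v) = -29/3
m(-853) - (883 + Q)² = -29/3 - (883 - 1019)² = -29/3 - 1*(-136)² = -29/3 - 1*18496 = -29/3 - 18496 = -55517/3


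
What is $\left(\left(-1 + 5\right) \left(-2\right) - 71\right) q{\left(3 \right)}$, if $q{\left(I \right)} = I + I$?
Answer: $-474$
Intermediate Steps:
$q{\left(I \right)} = 2 I$
$\left(\left(-1 + 5\right) \left(-2\right) - 71\right) q{\left(3 \right)} = \left(\left(-1 + 5\right) \left(-2\right) - 71\right) 2 \cdot 3 = \left(4 \left(-2\right) - 71\right) 6 = \left(-8 - 71\right) 6 = \left(-79\right) 6 = -474$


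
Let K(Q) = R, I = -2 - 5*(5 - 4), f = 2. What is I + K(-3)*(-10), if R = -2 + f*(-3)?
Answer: 73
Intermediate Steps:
I = -7 (I = -2 - 5*1 = -2 - 5 = -7)
R = -8 (R = -2 + 2*(-3) = -2 - 6 = -8)
K(Q) = -8
I + K(-3)*(-10) = -7 - 8*(-10) = -7 + 80 = 73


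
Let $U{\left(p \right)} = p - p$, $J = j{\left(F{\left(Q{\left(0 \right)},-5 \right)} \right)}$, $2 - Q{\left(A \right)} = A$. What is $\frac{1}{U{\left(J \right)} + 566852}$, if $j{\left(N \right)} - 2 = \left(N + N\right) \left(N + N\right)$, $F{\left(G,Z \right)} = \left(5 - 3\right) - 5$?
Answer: $\frac{1}{566852} \approx 1.7641 \cdot 10^{-6}$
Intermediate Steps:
$Q{\left(A \right)} = 2 - A$
$F{\left(G,Z \right)} = -3$ ($F{\left(G,Z \right)} = 2 - 5 = -3$)
$j{\left(N \right)} = 2 + 4 N^{2}$ ($j{\left(N \right)} = 2 + \left(N + N\right) \left(N + N\right) = 2 + 2 N 2 N = 2 + 4 N^{2}$)
$J = 38$ ($J = 2 + 4 \left(-3\right)^{2} = 2 + 4 \cdot 9 = 2 + 36 = 38$)
$U{\left(p \right)} = 0$
$\frac{1}{U{\left(J \right)} + 566852} = \frac{1}{0 + 566852} = \frac{1}{566852}$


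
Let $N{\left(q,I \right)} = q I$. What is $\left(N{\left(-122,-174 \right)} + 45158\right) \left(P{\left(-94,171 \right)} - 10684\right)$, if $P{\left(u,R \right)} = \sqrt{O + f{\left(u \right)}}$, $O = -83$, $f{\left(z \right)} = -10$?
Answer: $-709268024 + 66386 i \sqrt{93} \approx -7.0927 \cdot 10^{8} + 6.402 \cdot 10^{5} i$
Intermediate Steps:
$N{\left(q,I \right)} = I q$
$P{\left(u,R \right)} = i \sqrt{93}$ ($P{\left(u,R \right)} = \sqrt{-83 - 10} = \sqrt{-93} = i \sqrt{93}$)
$\left(N{\left(-122,-174 \right)} + 45158\right) \left(P{\left(-94,171 \right)} - 10684\right) = \left(\left(-174\right) \left(-122\right) + 45158\right) \left(i \sqrt{93} - 10684\right) = \left(21228 + 45158\right) \left(-10684 + i \sqrt{93}\right) = 66386 \left(-10684 + i \sqrt{93}\right) = -709268024 + 66386 i \sqrt{93}$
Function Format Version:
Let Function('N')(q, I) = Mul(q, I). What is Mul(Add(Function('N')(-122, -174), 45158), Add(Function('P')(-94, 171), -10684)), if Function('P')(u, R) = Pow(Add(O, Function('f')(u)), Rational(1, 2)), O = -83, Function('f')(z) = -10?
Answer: Add(-709268024, Mul(66386, I, Pow(93, Rational(1, 2)))) ≈ Add(-7.0927e+8, Mul(6.4020e+5, I))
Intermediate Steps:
Function('N')(q, I) = Mul(I, q)
Function('P')(u, R) = Mul(I, Pow(93, Rational(1, 2))) (Function('P')(u, R) = Pow(Add(-83, -10), Rational(1, 2)) = Pow(-93, Rational(1, 2)) = Mul(I, Pow(93, Rational(1, 2))))
Mul(Add(Function('N')(-122, -174), 45158), Add(Function('P')(-94, 171), -10684)) = Mul(Add(Mul(-174, -122), 45158), Add(Mul(I, Pow(93, Rational(1, 2))), -10684)) = Mul(Add(21228, 45158), Add(-10684, Mul(I, Pow(93, Rational(1, 2))))) = Mul(66386, Add(-10684, Mul(I, Pow(93, Rational(1, 2))))) = Add(-709268024, Mul(66386, I, Pow(93, Rational(1, 2))))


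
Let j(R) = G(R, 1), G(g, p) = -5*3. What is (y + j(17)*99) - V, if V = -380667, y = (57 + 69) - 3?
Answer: 379305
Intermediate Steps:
y = 123 (y = 126 - 3 = 123)
G(g, p) = -15
j(R) = -15
(y + j(17)*99) - V = (123 - 15*99) - 1*(-380667) = (123 - 1485) + 380667 = -1362 + 380667 = 379305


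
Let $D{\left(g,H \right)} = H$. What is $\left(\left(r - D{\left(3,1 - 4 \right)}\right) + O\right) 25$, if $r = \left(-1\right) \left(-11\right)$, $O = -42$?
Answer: $-700$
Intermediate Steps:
$r = 11$
$\left(\left(r - D{\left(3,1 - 4 \right)}\right) + O\right) 25 = \left(\left(11 - \left(1 - 4\right)\right) - 42\right) 25 = \left(\left(11 - -3\right) - 42\right) 25 = \left(\left(11 + 3\right) - 42\right) 25 = \left(14 - 42\right) 25 = \left(-28\right) 25 = -700$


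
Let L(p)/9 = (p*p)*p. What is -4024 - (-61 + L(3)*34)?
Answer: -12225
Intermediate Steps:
L(p) = 9*p³ (L(p) = 9*((p*p)*p) = 9*(p²*p) = 9*p³)
-4024 - (-61 + L(3)*34) = -4024 - (-61 + (9*3³)*34) = -4024 - (-61 + (9*27)*34) = -4024 - (-61 + 243*34) = -4024 - (-61 + 8262) = -4024 - 1*8201 = -4024 - 8201 = -12225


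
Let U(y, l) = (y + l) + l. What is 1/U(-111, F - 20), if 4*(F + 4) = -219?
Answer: -2/537 ≈ -0.0037244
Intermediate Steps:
F = -235/4 (F = -4 + (¼)*(-219) = -4 - 219/4 = -235/4 ≈ -58.750)
U(y, l) = y + 2*l (U(y, l) = (l + y) + l = y + 2*l)
1/U(-111, F - 20) = 1/(-111 + 2*(-235/4 - 20)) = 1/(-111 + 2*(-315/4)) = 1/(-111 - 315/2) = 1/(-537/2) = -2/537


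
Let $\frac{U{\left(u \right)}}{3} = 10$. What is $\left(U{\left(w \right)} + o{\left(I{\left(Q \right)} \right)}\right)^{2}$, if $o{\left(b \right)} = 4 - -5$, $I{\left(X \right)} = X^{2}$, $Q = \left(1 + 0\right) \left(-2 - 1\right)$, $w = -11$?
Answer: $1521$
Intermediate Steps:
$U{\left(u \right)} = 30$ ($U{\left(u \right)} = 3 \cdot 10 = 30$)
$Q = -3$ ($Q = 1 \left(-3\right) = -3$)
$o{\left(b \right)} = 9$ ($o{\left(b \right)} = 4 + 5 = 9$)
$\left(U{\left(w \right)} + o{\left(I{\left(Q \right)} \right)}\right)^{2} = \left(30 + 9\right)^{2} = 39^{2} = 1521$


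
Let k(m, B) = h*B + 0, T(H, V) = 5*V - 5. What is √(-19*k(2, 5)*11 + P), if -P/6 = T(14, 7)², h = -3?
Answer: I*√2265 ≈ 47.592*I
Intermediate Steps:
T(H, V) = -5 + 5*V
k(m, B) = -3*B (k(m, B) = -3*B + 0 = -3*B)
P = -5400 (P = -6*(-5 + 5*7)² = -6*(-5 + 35)² = -6*30² = -6*900 = -5400)
√(-19*k(2, 5)*11 + P) = √(-(-57)*5*11 - 5400) = √(-19*(-15)*11 - 5400) = √(285*11 - 5400) = √(3135 - 5400) = √(-2265) = I*√2265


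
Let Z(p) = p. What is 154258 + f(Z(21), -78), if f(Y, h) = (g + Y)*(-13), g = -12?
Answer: 154141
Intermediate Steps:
f(Y, h) = 156 - 13*Y (f(Y, h) = (-12 + Y)*(-13) = 156 - 13*Y)
154258 + f(Z(21), -78) = 154258 + (156 - 13*21) = 154258 + (156 - 273) = 154258 - 117 = 154141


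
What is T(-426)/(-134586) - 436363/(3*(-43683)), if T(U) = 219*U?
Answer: 3941913118/979853373 ≈ 4.0230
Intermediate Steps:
T(-426)/(-134586) - 436363/(3*(-43683)) = (219*(-426))/(-134586) - 436363/(3*(-43683)) = -93294*(-1/134586) - 436363/(-131049) = 5183/7477 - 436363*(-1/131049) = 5183/7477 + 436363/131049 = 3941913118/979853373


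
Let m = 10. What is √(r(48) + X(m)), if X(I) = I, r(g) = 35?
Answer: 3*√5 ≈ 6.7082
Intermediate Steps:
√(r(48) + X(m)) = √(35 + 10) = √45 = 3*√5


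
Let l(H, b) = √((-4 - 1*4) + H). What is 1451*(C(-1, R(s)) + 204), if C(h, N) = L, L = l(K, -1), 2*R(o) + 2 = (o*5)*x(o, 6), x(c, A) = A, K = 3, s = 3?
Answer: 296004 + 1451*I*√5 ≈ 2.96e+5 + 3244.5*I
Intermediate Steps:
l(H, b) = √(-8 + H) (l(H, b) = √((-4 - 4) + H) = √(-8 + H))
R(o) = -1 + 15*o (R(o) = -1 + ((o*5)*6)/2 = -1 + ((5*o)*6)/2 = -1 + (30*o)/2 = -1 + 15*o)
L = I*√5 (L = √(-8 + 3) = √(-5) = I*√5 ≈ 2.2361*I)
C(h, N) = I*√5
1451*(C(-1, R(s)) + 204) = 1451*(I*√5 + 204) = 1451*(204 + I*√5) = 296004 + 1451*I*√5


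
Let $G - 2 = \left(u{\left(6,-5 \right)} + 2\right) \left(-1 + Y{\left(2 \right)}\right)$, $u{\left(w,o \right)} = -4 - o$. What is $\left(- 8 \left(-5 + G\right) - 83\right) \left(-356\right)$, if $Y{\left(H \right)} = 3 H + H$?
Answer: $80812$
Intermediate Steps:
$Y{\left(H \right)} = 4 H$
$G = 23$ ($G = 2 + \left(\left(-4 - -5\right) + 2\right) \left(-1 + 4 \cdot 2\right) = 2 + \left(\left(-4 + 5\right) + 2\right) \left(-1 + 8\right) = 2 + \left(1 + 2\right) 7 = 2 + 3 \cdot 7 = 2 + 21 = 23$)
$\left(- 8 \left(-5 + G\right) - 83\right) \left(-356\right) = \left(- 8 \left(-5 + 23\right) - 83\right) \left(-356\right) = \left(\left(-8\right) 18 - 83\right) \left(-356\right) = \left(-144 - 83\right) \left(-356\right) = \left(-227\right) \left(-356\right) = 80812$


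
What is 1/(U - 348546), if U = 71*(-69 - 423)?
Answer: -1/383478 ≈ -2.6077e-6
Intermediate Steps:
U = -34932 (U = 71*(-492) = -34932)
1/(U - 348546) = 1/(-34932 - 348546) = 1/(-383478) = -1/383478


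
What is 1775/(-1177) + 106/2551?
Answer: -4403263/3002527 ≈ -1.4665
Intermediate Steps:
1775/(-1177) + 106/2551 = 1775*(-1/1177) + 106*(1/2551) = -1775/1177 + 106/2551 = -4403263/3002527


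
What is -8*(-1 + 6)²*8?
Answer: -1600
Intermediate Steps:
-8*(-1 + 6)²*8 = -8*5²*8 = -200*8 = -8*200 = -1600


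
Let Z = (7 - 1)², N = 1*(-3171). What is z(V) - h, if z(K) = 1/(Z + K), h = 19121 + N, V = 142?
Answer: -2839099/178 ≈ -15950.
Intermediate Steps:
N = -3171
Z = 36 (Z = 6² = 36)
h = 15950 (h = 19121 - 3171 = 15950)
z(K) = 1/(36 + K)
z(V) - h = 1/(36 + 142) - 1*15950 = 1/178 - 15950 = -2839099/178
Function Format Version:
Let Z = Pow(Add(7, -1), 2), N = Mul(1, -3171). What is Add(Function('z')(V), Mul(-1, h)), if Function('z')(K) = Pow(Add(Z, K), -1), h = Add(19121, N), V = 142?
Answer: Rational(-2839099, 178) ≈ -15950.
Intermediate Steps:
N = -3171
Z = 36 (Z = Pow(6, 2) = 36)
h = 15950 (h = Add(19121, -3171) = 15950)
Function('z')(K) = Pow(Add(36, K), -1)
Add(Function('z')(V), Mul(-1, h)) = Add(Pow(Add(36, 142), -1), Mul(-1, 15950)) = Add(Pow(178, -1), -15950) = Add(Rational(1, 178), -15950) = Rational(-2839099, 178)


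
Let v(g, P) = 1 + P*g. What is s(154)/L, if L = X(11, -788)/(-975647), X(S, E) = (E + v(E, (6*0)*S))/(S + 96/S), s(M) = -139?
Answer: -29428440461/8657 ≈ -3.3994e+6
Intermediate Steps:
X(S, E) = (1 + E)/(S + 96/S) (X(S, E) = (E + (1 + ((6*0)*S)*E))/(S + 96/S) = (E + (1 + (0*S)*E))/(S + 96/S) = (E + (1 + 0*E))/(S + 96/S) = (E + (1 + 0))/(S + 96/S) = (E + 1)/(S + 96/S) = (1 + E)/(S + 96/S))
L = 8657/211715399 (L = (11*(1 - 788)/(96 + 11**2))/(-975647) = (11*(-787)/(96 + 121))*(-1/975647) = (11*(-787)/217)*(-1/975647) = (11*(1/217)*(-787))*(-1/975647) = -8657/217*(-1/975647) = 8657/211715399 ≈ 4.0890e-5)
s(154)/L = -139/8657/211715399 = -139*211715399/8657 = -29428440461/8657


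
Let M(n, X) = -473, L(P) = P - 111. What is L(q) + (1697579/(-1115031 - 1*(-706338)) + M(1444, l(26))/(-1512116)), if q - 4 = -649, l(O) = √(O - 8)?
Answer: -469768108692703/617991224388 ≈ -760.15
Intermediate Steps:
l(O) = √(-8 + O)
q = -645 (q = 4 - 649 = -645)
L(P) = -111 + P
L(q) + (1697579/(-1115031 - 1*(-706338)) + M(1444, l(26))/(-1512116)) = (-111 - 645) + (1697579/(-1115031 - 1*(-706338)) - 473/(-1512116)) = -756 + (1697579/(-1115031 + 706338) - 473*(-1/1512116)) = -756 + (1697579/(-408693) + 473/1512116) = -756 + (1697579*(-1/408693) + 473/1512116) = -756 + (-1697579/408693 + 473/1512116) = -756 - 2566743055375/617991224388 = -469768108692703/617991224388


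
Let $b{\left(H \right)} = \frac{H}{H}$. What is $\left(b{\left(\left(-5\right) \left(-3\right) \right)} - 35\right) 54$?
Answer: $-1836$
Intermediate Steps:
$b{\left(H \right)} = 1$
$\left(b{\left(\left(-5\right) \left(-3\right) \right)} - 35\right) 54 = \left(1 - 35\right) 54 = \left(-34\right) 54 = -1836$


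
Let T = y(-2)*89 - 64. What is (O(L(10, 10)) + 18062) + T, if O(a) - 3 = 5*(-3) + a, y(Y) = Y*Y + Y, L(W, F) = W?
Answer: 18174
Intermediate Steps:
y(Y) = Y + Y² (y(Y) = Y² + Y = Y + Y²)
O(a) = -12 + a (O(a) = 3 + (5*(-3) + a) = 3 + (-15 + a) = -12 + a)
T = 114 (T = -2*(1 - 2)*89 - 64 = -2*(-1)*89 - 64 = 2*89 - 64 = 178 - 64 = 114)
(O(L(10, 10)) + 18062) + T = ((-12 + 10) + 18062) + 114 = (-2 + 18062) + 114 = 18060 + 114 = 18174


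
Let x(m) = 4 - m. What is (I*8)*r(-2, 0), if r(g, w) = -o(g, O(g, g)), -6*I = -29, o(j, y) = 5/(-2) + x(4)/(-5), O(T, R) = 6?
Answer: 290/3 ≈ 96.667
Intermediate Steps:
o(j, y) = -5/2 (o(j, y) = 5/(-2) + (4 - 1*4)/(-5) = 5*(-½) + (4 - 4)*(-⅕) = -5/2 + 0*(-⅕) = -5/2 + 0 = -5/2)
I = 29/6 (I = -⅙*(-29) = 29/6 ≈ 4.8333)
r(g, w) = 5/2 (r(g, w) = -1*(-5/2) = 5/2)
(I*8)*r(-2, 0) = ((29/6)*8)*(5/2) = (116/3)*(5/2) = 290/3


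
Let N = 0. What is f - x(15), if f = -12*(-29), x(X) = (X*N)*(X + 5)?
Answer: 348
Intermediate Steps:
x(X) = 0 (x(X) = (X*0)*(X + 5) = 0*(5 + X) = 0)
f = 348
f - x(15) = 348 - 1*0 = 348 + 0 = 348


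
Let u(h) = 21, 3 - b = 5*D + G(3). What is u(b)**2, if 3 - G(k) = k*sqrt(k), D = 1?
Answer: 441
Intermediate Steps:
G(k) = 3 - k**(3/2) (G(k) = 3 - k*sqrt(k) = 3 - k**(3/2))
b = -5 + 3*sqrt(3) (b = 3 - (5*1 + (3 - 3**(3/2))) = 3 - (5 + (3 - 3*sqrt(3))) = 3 - (8 - 3*sqrt(3)) = 3 + (-8 + 3*sqrt(3)) = -5 + 3*sqrt(3) ≈ 0.19615)
u(b)**2 = 21**2 = 441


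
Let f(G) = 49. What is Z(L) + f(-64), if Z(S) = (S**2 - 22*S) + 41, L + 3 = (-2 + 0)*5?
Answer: 545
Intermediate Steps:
L = -13 (L = -3 + (-2 + 0)*5 = -3 - 2*5 = -3 - 10 = -13)
Z(S) = 41 + S**2 - 22*S
Z(L) + f(-64) = (41 + (-13)**2 - 22*(-13)) + 49 = (41 + 169 + 286) + 49 = 496 + 49 = 545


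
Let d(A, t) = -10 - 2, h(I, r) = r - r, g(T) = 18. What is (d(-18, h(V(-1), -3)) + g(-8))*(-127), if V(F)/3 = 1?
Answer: -762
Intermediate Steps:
V(F) = 3 (V(F) = 3*1 = 3)
h(I, r) = 0
d(A, t) = -12
(d(-18, h(V(-1), -3)) + g(-8))*(-127) = (-12 + 18)*(-127) = 6*(-127) = -762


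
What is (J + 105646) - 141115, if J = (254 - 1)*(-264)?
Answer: -102261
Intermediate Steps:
J = -66792 (J = 253*(-264) = -66792)
(J + 105646) - 141115 = (-66792 + 105646) - 141115 = 38854 - 141115 = -102261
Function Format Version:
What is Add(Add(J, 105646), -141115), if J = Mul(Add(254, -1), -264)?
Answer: -102261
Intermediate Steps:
J = -66792 (J = Mul(253, -264) = -66792)
Add(Add(J, 105646), -141115) = Add(Add(-66792, 105646), -141115) = Add(38854, -141115) = -102261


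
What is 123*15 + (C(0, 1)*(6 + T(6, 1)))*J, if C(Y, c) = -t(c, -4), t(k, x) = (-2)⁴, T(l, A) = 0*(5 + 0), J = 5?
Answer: 1365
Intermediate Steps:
T(l, A) = 0 (T(l, A) = 0*5 = 0)
t(k, x) = 16
C(Y, c) = -16 (C(Y, c) = -1*16 = -16)
123*15 + (C(0, 1)*(6 + T(6, 1)))*J = 123*15 - 16*(6 + 0)*5 = 1845 - 16*6*5 = 1845 - 96*5 = 1845 - 480 = 1365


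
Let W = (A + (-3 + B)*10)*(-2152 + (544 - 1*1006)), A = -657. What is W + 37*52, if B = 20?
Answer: 1274942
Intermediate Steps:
W = 1273018 (W = (-657 + (-3 + 20)*10)*(-2152 + (544 - 1*1006)) = (-657 + 17*10)*(-2152 + (544 - 1006)) = (-657 + 170)*(-2152 - 462) = -487*(-2614) = 1273018)
W + 37*52 = 1273018 + 37*52 = 1273018 + 1924 = 1274942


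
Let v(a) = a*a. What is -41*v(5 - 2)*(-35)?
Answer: 12915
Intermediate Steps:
v(a) = a²
-41*v(5 - 2)*(-35) = -41*(5 - 2)²*(-35) = -41*3²*(-35) = -41*9*(-35) = -369*(-35) = 12915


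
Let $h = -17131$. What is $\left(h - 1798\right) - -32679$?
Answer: $13750$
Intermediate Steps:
$\left(h - 1798\right) - -32679 = \left(-17131 - 1798\right) - -32679 = \left(-17131 - 1798\right) + 32679 = -18929 + 32679 = 13750$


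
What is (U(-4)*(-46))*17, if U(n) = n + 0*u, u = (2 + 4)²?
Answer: 3128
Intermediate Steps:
u = 36 (u = 6² = 36)
U(n) = n (U(n) = n + 0*36 = n + 0 = n)
(U(-4)*(-46))*17 = -4*(-46)*17 = 184*17 = 3128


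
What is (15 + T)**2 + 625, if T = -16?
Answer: 626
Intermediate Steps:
(15 + T)**2 + 625 = (15 - 16)**2 + 625 = (-1)**2 + 625 = 1 + 625 = 626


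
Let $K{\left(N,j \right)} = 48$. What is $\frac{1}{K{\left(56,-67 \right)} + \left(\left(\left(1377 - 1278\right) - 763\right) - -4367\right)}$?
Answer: $\frac{1}{3751} \approx 0.0002666$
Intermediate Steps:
$\frac{1}{K{\left(56,-67 \right)} + \left(\left(\left(1377 - 1278\right) - 763\right) - -4367\right)} = \frac{1}{48 + \left(\left(\left(1377 - 1278\right) - 763\right) - -4367\right)} = \frac{1}{48 + \left(\left(99 - 763\right) + 4367\right)} = \frac{1}{48 + \left(-664 + 4367\right)} = \frac{1}{48 + 3703} = \frac{1}{3751}$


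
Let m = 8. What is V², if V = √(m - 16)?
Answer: -8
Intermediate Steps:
V = 2*I*√2 (V = √(8 - 16) = √(-8) = 2*I*√2 ≈ 2.8284*I)
V² = (2*I*√2)² = -8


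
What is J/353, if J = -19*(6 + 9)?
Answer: -285/353 ≈ -0.80737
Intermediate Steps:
J = -285 (J = -19*15 = -285)
J/353 = -285/353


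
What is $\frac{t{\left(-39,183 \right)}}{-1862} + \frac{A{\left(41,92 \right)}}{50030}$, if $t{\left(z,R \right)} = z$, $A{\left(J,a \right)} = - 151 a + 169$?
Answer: $- \frac{5900264}{23288965} \approx -0.25335$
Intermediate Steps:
$A{\left(J,a \right)} = 169 - 151 a$
$\frac{t{\left(-39,183 \right)}}{-1862} + \frac{A{\left(41,92 \right)}}{50030} = - \frac{39}{-1862} + \frac{169 - 13892}{50030} = \left(-39\right) \left(- \frac{1}{1862}\right) + \left(169 - 13892\right) \frac{1}{50030} = \frac{39}{1862} - \frac{13723}{50030} = - \frac{5900264}{23288965}$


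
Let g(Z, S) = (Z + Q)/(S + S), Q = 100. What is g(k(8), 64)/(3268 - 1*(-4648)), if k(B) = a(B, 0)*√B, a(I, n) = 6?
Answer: 25/253312 + 3*√2/253312 ≈ 0.00011544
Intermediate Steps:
k(B) = 6*√B
g(Z, S) = (100 + Z)/(2*S) (g(Z, S) = (Z + 100)/(S + S) = (100 + Z)/((2*S)) = (100 + Z)*(1/(2*S)) = (100 + Z)/(2*S))
g(k(8), 64)/(3268 - 1*(-4648)) = ((½)*(100 + 6*√8)/64)/(3268 - 1*(-4648)) = ((½)*(1/64)*(100 + 6*(2*√2)))/(3268 + 4648) = ((½)*(1/64)*(100 + 12*√2))/7916 = (25/32 + 3*√2/32)*(1/7916) = 25/253312 + 3*√2/253312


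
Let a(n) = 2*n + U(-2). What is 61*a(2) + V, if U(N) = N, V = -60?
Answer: 62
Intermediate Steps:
a(n) = -2 + 2*n (a(n) = 2*n - 2 = -2 + 2*n)
61*a(2) + V = 61*(-2 + 2*2) - 60 = 61*(-2 + 4) - 60 = 61*2 - 60 = 122 - 60 = 62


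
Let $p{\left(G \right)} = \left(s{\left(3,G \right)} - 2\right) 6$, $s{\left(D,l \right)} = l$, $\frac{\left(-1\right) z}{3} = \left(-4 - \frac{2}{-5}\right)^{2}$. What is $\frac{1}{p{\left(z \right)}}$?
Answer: $- \frac{25}{6132} \approx -0.004077$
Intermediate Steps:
$z = - \frac{972}{25}$ ($z = - 3 \left(-4 - \frac{2}{-5}\right)^{2} = - 3 \left(-4 - - \frac{2}{5}\right)^{2} = - 3 \left(-4 + \frac{2}{5}\right)^{2} = - 3 \left(- \frac{18}{5}\right)^{2} = \left(-3\right) \frac{324}{25} = - \frac{972}{25} \approx -38.88$)
$p{\left(G \right)} = -12 + 6 G$ ($p{\left(G \right)} = \left(G - 2\right) 6 = \left(-2 + G\right) 6 = -12 + 6 G$)
$\frac{1}{p{\left(z \right)}} = \frac{1}{-12 + 6 \left(- \frac{972}{25}\right)} = \frac{1}{-12 - \frac{5832}{25}} = \frac{1}{- \frac{6132}{25}} = - \frac{25}{6132}$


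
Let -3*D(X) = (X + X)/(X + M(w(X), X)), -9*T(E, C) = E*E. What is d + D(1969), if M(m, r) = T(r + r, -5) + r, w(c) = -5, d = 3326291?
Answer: 13068997342/3929 ≈ 3.3263e+6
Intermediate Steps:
T(E, C) = -E²/9 (T(E, C) = -E*E/9 = -E²/9)
M(m, r) = r - 4*r²/9 (M(m, r) = -(r + r)²/9 + r = -4*r²/9 + r = r - 4*r²/9)
D(X) = -2*X/(3*(X + X*(9 - 4*X)/9)) (D(X) = -(X + X)/(3*(X + X*(9 - 4*X)/9)) = -2*X/(3*(X + X*(9 - 4*X)/9)))
d + D(1969) = 3326291 + 3/(-9 + 2*1969) = 3326291 + 3/(-9 + 3938) = 3326291 + 3/3929 = 13068997342/3929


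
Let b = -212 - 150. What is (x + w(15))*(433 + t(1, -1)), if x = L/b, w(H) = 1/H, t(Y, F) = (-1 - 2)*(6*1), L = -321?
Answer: 429691/1086 ≈ 395.66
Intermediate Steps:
b = -362
t(Y, F) = -18 (t(Y, F) = -3*6 = -18)
x = 321/362 (x = -321/(-362) = -321*(-1/362) = 321/362 ≈ 0.88674)
(x + w(15))*(433 + t(1, -1)) = (321/362 + 1/15)*(433 - 18) = (321/362 + 1/15)*415 = (5177/5430)*415 = 429691/1086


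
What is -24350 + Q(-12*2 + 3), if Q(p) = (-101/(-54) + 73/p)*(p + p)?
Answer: -218543/9 ≈ -24283.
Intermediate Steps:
Q(p) = 2*p*(101/54 + 73/p) (Q(p) = (-101*(-1/54) + 73/p)*(2*p) = (101/54 + 73/p)*(2*p) = 2*p*(101/54 + 73/p))
-24350 + Q(-12*2 + 3) = -24350 + (146 + 101*(-12*2 + 3)/27) = -24350 + (146 + 101*(-6*4 + 3)/27) = -24350 + (146 + 101*(-24 + 3)/27) = -24350 + (146 + (101/27)*(-21)) = -24350 + (146 - 707/9) = -24350 + 607/9 = -218543/9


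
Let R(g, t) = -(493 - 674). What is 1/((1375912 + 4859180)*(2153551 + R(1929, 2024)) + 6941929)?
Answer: 1/13428724105273 ≈ 7.4467e-14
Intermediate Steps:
R(g, t) = 181 (R(g, t) = -1*(-181) = 181)
1/((1375912 + 4859180)*(2153551 + R(1929, 2024)) + 6941929) = 1/((1375912 + 4859180)*(2153551 + 181) + 6941929) = 1/(6235092*2153732 + 6941929) = 1/(13428717163344 + 6941929) = 1/13428724105273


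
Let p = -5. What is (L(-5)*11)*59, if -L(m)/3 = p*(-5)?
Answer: -48675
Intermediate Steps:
L(m) = -75 (L(m) = -(-15)*(-5) = -3*25 = -75)
(L(-5)*11)*59 = -75*11*59 = -825*59 = -48675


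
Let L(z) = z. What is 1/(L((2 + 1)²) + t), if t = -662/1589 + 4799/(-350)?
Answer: -79450/407423 ≈ -0.19501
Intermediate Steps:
t = -1122473/79450 (t = -662*1/1589 + 4799*(-1/350) = -662/1589 - 4799/350 = -1122473/79450 ≈ -14.128)
1/(L((2 + 1)²) + t) = 1/((2 + 1)² - 1122473/79450) = 1/(3² - 1122473/79450) = 1/(9 - 1122473/79450) = 1/(-407423/79450) = -79450/407423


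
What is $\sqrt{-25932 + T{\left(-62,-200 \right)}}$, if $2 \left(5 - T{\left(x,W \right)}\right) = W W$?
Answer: $81 i \sqrt{7} \approx 214.31 i$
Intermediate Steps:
$T{\left(x,W \right)} = 5 - \frac{W^{2}}{2}$ ($T{\left(x,W \right)} = 5 - \frac{W W}{2} = 5 - \frac{W^{2}}{2}$)
$\sqrt{-25932 + T{\left(-62,-200 \right)}} = \sqrt{-25932 + \left(5 - \frac{\left(-200\right)^{2}}{2}\right)} = \sqrt{-25932 + \left(5 - 20000\right)} = \sqrt{-25932 - 19995} = \sqrt{-45927} = 81 i \sqrt{7}$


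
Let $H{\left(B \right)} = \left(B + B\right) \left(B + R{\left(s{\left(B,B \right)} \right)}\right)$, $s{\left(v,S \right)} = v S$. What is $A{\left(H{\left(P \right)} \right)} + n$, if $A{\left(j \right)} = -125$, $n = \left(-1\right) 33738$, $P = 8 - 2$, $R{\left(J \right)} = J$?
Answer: $-33863$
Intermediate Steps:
$s{\left(v,S \right)} = S v$
$P = 6$
$H{\left(B \right)} = 2 B \left(B + B^{2}\right)$ ($H{\left(B \right)} = \left(B + B\right) \left(B + B B\right) = 2 B \left(B + B^{2}\right)$)
$n = -33738$
$A{\left(H{\left(P \right)} \right)} + n = -125 - 33738 = -33863$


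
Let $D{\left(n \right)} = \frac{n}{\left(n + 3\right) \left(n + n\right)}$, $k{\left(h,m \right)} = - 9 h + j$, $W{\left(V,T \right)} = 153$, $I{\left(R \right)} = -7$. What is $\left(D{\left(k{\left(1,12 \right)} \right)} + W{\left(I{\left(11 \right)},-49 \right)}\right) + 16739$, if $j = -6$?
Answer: $\frac{405407}{24} \approx 16892.0$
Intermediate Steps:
$k{\left(h,m \right)} = -6 - 9 h$ ($k{\left(h,m \right)} = - 9 h - 6 = -6 - 9 h$)
$D{\left(n \right)} = \frac{1}{2 \left(3 + n\right)}$ ($D{\left(n \right)} = \frac{n}{\left(3 + n\right) 2 n} = \frac{n}{2 n \left(3 + n\right)} = n \frac{1}{2 n \left(3 + n\right)} = \frac{1}{2 \left(3 + n\right)}$)
$\left(D{\left(k{\left(1,12 \right)} \right)} + W{\left(I{\left(11 \right)},-49 \right)}\right) + 16739 = \left(\frac{1}{2 \left(3 - 15\right)} + 153\right) + 16739 = \left(\frac{1}{2 \left(-12\right)} + 153\right) + 16739 = \left(\frac{1}{2} \left(- \frac{1}{12}\right) + 153\right) + 16739 = \left(- \frac{1}{24} + 153\right) + 16739 = \frac{3671}{24} + 16739 = \frac{405407}{24}$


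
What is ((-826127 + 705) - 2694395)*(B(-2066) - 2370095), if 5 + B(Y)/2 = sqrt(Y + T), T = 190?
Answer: 8342335870785 - 14079268*I*sqrt(469) ≈ 8.3423e+12 - 3.0491e+8*I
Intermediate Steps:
B(Y) = -10 + 2*sqrt(190 + Y) (B(Y) = -10 + 2*sqrt(Y + 190) = -10 + 2*sqrt(190 + Y))
((-826127 + 705) - 2694395)*(B(-2066) - 2370095) = ((-826127 + 705) - 2694395)*((-10 + 2*sqrt(190 - 2066)) - 2370095) = (-825422 - 2694395)*((-10 + 2*sqrt(-1876)) - 2370095) = -3519817*((-10 + 2*(2*I*sqrt(469))) - 2370095) = -3519817*((-10 + 4*I*sqrt(469)) - 2370095) = -3519817*(-2370105 + 4*I*sqrt(469)) = 8342335870785 - 14079268*I*sqrt(469)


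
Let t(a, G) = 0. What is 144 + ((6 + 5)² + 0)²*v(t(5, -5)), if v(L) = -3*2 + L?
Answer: -87702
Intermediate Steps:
v(L) = -6 + L
144 + ((6 + 5)² + 0)²*v(t(5, -5)) = 144 + ((6 + 5)² + 0)²*(-6 + 0) = 144 + (11² + 0)²*(-6) = 144 + (121 + 0)²*(-6) = 144 + 121²*(-6) = 144 + 14641*(-6) = 144 - 87846 = -87702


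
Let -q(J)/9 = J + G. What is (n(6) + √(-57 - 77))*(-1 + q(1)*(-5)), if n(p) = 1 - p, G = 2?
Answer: -670 + 134*I*√134 ≈ -670.0 + 1551.2*I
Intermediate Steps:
q(J) = -18 - 9*J (q(J) = -9*(J + 2) = -9*(2 + J) = -18 - 9*J)
(n(6) + √(-57 - 77))*(-1 + q(1)*(-5)) = ((1 - 1*6) + √(-57 - 77))*(-1 + (-18 - 9*1)*(-5)) = ((1 - 6) + √(-134))*(-1 + (-18 - 9)*(-5)) = (-5 + I*√134)*(-1 - 27*(-5)) = (-5 + I*√134)*(-1 + 135) = (-5 + I*√134)*134 = -670 + 134*I*√134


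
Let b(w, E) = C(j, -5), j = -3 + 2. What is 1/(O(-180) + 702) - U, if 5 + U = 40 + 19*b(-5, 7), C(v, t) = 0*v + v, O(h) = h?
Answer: -8351/522 ≈ -15.998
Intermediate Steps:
j = -1
C(v, t) = v (C(v, t) = 0 + v = v)
b(w, E) = -1
U = 16 (U = -5 + (40 + 19*(-1)) = -5 + (40 - 19) = -5 + 21 = 16)
1/(O(-180) + 702) - U = 1/(-180 + 702) - 1*16 = 1/522 - 16 = -8351/522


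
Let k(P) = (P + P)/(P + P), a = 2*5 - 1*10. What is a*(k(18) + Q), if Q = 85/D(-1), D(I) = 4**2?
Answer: 0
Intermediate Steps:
D(I) = 16
a = 0 (a = 10 - 10 = 0)
k(P) = 1 (k(P) = (2*P)/((2*P)) = (2*P)*(1/(2*P)) = 1)
Q = 85/16 ≈ 5.3125
a*(k(18) + Q) = 0*(1 + 85/16) = 0*(101/16) = 0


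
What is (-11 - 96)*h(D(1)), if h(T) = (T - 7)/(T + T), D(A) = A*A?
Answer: 321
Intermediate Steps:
D(A) = A²
h(T) = (-7 + T)/(2*T) (h(T) = (-7 + T)/((2*T)) = (-7 + T)*(1/(2*T)) = (-7 + T)/(2*T))
(-11 - 96)*h(D(1)) = (-11 - 96)*((-7 + 1²)/(2*(1²))) = -107*(-7 + 1)/(2*1) = -107*(-6)/2 = -107*(-3) = 321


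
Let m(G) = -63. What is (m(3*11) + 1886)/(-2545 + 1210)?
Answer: -1823/1335 ≈ -1.3655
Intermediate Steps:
(m(3*11) + 1886)/(-2545 + 1210) = (-63 + 1886)/(-2545 + 1210) = 1823/(-1335) = 1823*(-1/1335) = -1823/1335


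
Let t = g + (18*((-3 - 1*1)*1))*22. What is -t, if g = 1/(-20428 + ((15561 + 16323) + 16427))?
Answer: 44166671/27883 ≈ 1584.0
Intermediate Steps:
g = 1/27883 (g = 1/(-20428 + (31884 + 16427)) = 1/(-20428 + 48311) = 1/27883 ≈ 3.5864e-5)
t = -44166671/27883 (t = 1/27883 + (18*((-3 - 1*1)*1))*22 = 1/27883 + (18*((-3 - 1)*1))*22 = 1/27883 + (18*(-4*1))*22 = 1/27883 + (18*(-4))*22 = 1/27883 - 72*22 = 1/27883 - 1584 = -44166671/27883 ≈ -1584.0)
-t = -1*(-44166671/27883) = 44166671/27883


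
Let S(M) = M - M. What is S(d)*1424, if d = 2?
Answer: 0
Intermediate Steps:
S(M) = 0
S(d)*1424 = 0*1424 = 0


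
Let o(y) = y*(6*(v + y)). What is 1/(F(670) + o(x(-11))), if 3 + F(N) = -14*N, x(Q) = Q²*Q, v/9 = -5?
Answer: 1/10979353 ≈ 9.1080e-8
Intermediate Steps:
v = -45 (v = 9*(-5) = -45)
x(Q) = Q³
F(N) = -3 - 14*N
o(y) = y*(-270 + 6*y) (o(y) = y*(6*(-45 + y)) = y*(-270 + 6*y))
1/(F(670) + o(x(-11))) = 1/((-3 - 14*670) + 6*(-11)³*(-45 + (-11)³)) = 1/((-3 - 9380) + 6*(-1331)*(-45 - 1331)) = 1/(-9383 + 6*(-1331)*(-1376)) = 1/(-9383 + 10988736) = 1/10979353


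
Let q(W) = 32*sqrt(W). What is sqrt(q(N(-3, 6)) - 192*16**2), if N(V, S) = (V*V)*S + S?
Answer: 8*sqrt(-768 + sqrt(15)) ≈ 221.14*I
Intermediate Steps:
N(V, S) = S + S*V**2 (N(V, S) = V**2*S + S = S*V**2 + S = S + S*V**2)
sqrt(q(N(-3, 6)) - 192*16**2) = sqrt(32*sqrt(6*(1 + (-3)**2)) - 192*16**2) = sqrt(32*sqrt(6*(1 + 9)) - 192*256) = sqrt(32*sqrt(6*10) - 49152) = sqrt(32*sqrt(60) - 49152) = sqrt(32*(2*sqrt(15)) - 49152) = sqrt(64*sqrt(15) - 49152) = sqrt(-49152 + 64*sqrt(15))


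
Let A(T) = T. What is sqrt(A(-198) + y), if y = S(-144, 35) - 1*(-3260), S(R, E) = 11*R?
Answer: sqrt(1478) ≈ 38.445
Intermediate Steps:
y = 1676 (y = 11*(-144) - 1*(-3260) = -1584 + 3260 = 1676)
sqrt(A(-198) + y) = sqrt(-198 + 1676) = sqrt(1478)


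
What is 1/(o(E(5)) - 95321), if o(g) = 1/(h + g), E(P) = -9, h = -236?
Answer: -245/23353646 ≈ -1.0491e-5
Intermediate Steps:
o(g) = 1/(-236 + g)
1/(o(E(5)) - 95321) = 1/(1/(-236 - 9) - 95321) = 1/(1/(-245) - 95321) = 1/(-1/245 - 95321) = 1/(-23353646/245) = -245/23353646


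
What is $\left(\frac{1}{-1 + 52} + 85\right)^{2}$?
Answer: $\frac{18800896}{2601} \approx 7228.3$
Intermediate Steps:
$\left(\frac{1}{-1 + 52} + 85\right)^{2} = \left(\frac{1}{51} + 85\right)^{2} = \left(\frac{4336}{51}\right)^{2} = \frac{18800896}{2601}$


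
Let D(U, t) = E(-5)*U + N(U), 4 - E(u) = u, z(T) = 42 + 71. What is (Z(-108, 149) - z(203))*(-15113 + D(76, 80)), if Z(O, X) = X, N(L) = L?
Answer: -516708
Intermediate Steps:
z(T) = 113
E(u) = 4 - u
D(U, t) = 10*U (D(U, t) = (4 - 1*(-5))*U + U = (4 + 5)*U + U = 9*U + U = 10*U)
(Z(-108, 149) - z(203))*(-15113 + D(76, 80)) = (149 - 1*113)*(-15113 + 10*76) = (149 - 113)*(-15113 + 760) = 36*(-14353) = -516708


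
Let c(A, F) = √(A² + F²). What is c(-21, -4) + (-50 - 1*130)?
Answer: -180 + √457 ≈ -158.62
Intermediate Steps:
c(-21, -4) + (-50 - 1*130) = √((-21)² + (-4)²) + (-50 - 1*130) = √(441 + 16) + (-50 - 130) = √457 - 180 = -180 + √457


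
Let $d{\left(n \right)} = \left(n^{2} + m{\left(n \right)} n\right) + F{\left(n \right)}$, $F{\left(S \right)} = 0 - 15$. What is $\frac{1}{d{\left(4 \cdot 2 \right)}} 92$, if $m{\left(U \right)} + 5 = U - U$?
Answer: $\frac{92}{9} \approx 10.222$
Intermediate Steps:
$m{\left(U \right)} = -5$ ($m{\left(U \right)} = -5 + \left(U - U\right) = -5 + 0 = -5$)
$F{\left(S \right)} = -15$ ($F{\left(S \right)} = 0 - 15 = -15$)
$d{\left(n \right)} = -15 + n^{2} - 5 n$ ($d{\left(n \right)} = \left(n^{2} - 5 n\right) - 15 = -15 + n^{2} - 5 n$)
$\frac{1}{d{\left(4 \cdot 2 \right)}} 92 = \frac{1}{-15 + \left(4 \cdot 2\right)^{2} - 5 \cdot 4 \cdot 2} \cdot 92 = \frac{1}{-15 + 8^{2} - 40} \cdot 92 = \frac{1}{-15 + 64 - 40} \cdot 92 = \frac{1}{9} \cdot 92 = \frac{92}{9}$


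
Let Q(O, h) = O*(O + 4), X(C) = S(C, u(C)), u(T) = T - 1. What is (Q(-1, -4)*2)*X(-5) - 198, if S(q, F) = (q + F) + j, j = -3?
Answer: -114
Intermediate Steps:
u(T) = -1 + T
S(q, F) = -3 + F + q (S(q, F) = (q + F) - 3 = (F + q) - 3 = -3 + F + q)
X(C) = -4 + 2*C (X(C) = -3 + (-1 + C) + C = -4 + 2*C)
Q(O, h) = O*(4 + O)
(Q(-1, -4)*2)*X(-5) - 198 = (-(4 - 1)*2)*(-4 + 2*(-5)) - 198 = (-1*3*2)*(-4 - 10) - 198 = -3*2*(-14) - 198 = -6*(-14) - 198 = 84 - 198 = -114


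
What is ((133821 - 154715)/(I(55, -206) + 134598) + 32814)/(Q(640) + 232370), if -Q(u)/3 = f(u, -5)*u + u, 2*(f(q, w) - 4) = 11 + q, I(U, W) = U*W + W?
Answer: -2019067787/24747152890 ≈ -0.081588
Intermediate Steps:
I(U, W) = W + U*W
f(q, w) = 19/2 + q/2 (f(q, w) = 4 + (11 + q)/2 = 4 + (11/2 + q/2) = 19/2 + q/2)
Q(u) = -3*u - 3*u*(19/2 + u/2) (Q(u) = -3*((19/2 + u/2)*u + u) = -3*(u*(19/2 + u/2) + u) = -3*(u + u*(19/2 + u/2)) = -3*u - 3*u*(19/2 + u/2))
((133821 - 154715)/(I(55, -206) + 134598) + 32814)/(Q(640) + 232370) = ((133821 - 154715)/(-206*(1 + 55) + 134598) + 32814)/(-3/2*640*(21 + 640) + 232370) = (-20894/(-206*56 + 134598) + 32814)/(-3/2*640*661 + 232370) = (-20894/(-11536 + 134598) + 32814)/(-634560 + 232370) = (-20894/123062 + 32814)/(-402190) = (-20894*1/123062 + 32814)*(-1/402190) = (-10447/61531 + 32814)*(-1/402190) = (2019067787/61531)*(-1/402190) = -2019067787/24747152890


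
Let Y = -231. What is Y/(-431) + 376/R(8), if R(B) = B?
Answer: 20488/431 ≈ 47.536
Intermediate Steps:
Y/(-431) + 376/R(8) = -231/(-431) + 376/8 = -231*(-1/431) + 376*(1/8) = 231/431 + 47 = 20488/431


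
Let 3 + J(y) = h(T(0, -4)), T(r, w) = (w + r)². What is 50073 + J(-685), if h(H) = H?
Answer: 50086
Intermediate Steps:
T(r, w) = (r + w)²
J(y) = 13 (J(y) = -3 + (0 - 4)² = -3 + (-4)² = -3 + 16 = 13)
50073 + J(-685) = 50073 + 13 = 50086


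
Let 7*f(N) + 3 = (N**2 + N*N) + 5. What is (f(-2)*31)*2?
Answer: 620/7 ≈ 88.571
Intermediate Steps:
f(N) = 2/7 + 2*N**2/7 (f(N) = -3/7 + ((N**2 + N*N) + 5)/7 = -3/7 + ((N**2 + N**2) + 5)/7 = -3/7 + (2*N**2 + 5)/7 = -3/7 + (5 + 2*N**2)/7 = -3/7 + (5/7 + 2*N**2/7) = 2/7 + 2*N**2/7)
(f(-2)*31)*2 = ((2/7 + (2/7)*(-2)**2)*31)*2 = ((2/7 + (2/7)*4)*31)*2 = ((2/7 + 8/7)*31)*2 = ((10/7)*31)*2 = (310/7)*2 = 620/7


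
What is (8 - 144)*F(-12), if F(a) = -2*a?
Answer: -3264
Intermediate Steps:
(8 - 144)*F(-12) = (8 - 144)*(-2*(-12)) = -136*24 = -3264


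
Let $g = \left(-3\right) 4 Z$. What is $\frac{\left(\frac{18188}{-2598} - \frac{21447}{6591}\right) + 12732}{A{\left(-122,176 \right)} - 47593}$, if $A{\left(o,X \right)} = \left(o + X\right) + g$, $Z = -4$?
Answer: $- \frac{36306626927}{135534707373} \approx -0.26788$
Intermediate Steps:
$g = 48$ ($g = \left(-3\right) 4 \left(-4\right) = \left(-12\right) \left(-4\right) = 48$)
$A{\left(o,X \right)} = 48 + X + o$ ($A{\left(o,X \right)} = \left(o + X\right) + 48 = \left(X + o\right) + 48 = 48 + X + o$)
$\frac{\left(\frac{18188}{-2598} - \frac{21447}{6591}\right) + 12732}{A{\left(-122,176 \right)} - 47593} = \frac{\left(\frac{18188}{-2598} - \frac{21447}{6591}\right) + 12732}{\left(48 + 176 - 122\right) - 47593} = \frac{\left(18188 \left(- \frac{1}{2598}\right) - \frac{7149}{2197}\right) + 12732}{102 - 47593} = \frac{\left(- \frac{9094}{1299} - \frac{7149}{2197}\right) + 12732}{-47491} = \left(- \frac{29266069}{2853903} + 12732\right) \left(- \frac{1}{47491}\right) = \frac{36306626927}{2853903} \left(- \frac{1}{47491}\right) = - \frac{36306626927}{135534707373}$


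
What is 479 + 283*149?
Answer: 42646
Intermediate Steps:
479 + 283*149 = 479 + 42167 = 42646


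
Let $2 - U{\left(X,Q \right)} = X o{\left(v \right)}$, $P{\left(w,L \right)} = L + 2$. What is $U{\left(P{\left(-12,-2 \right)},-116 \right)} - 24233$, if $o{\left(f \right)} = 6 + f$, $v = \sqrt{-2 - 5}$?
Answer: $-24231$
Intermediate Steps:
$P{\left(w,L \right)} = 2 + L$
$v = i \sqrt{7}$ ($v = \sqrt{-7} = i \sqrt{7} \approx 2.6458 i$)
$U{\left(X,Q \right)} = 2 - X \left(6 + i \sqrt{7}\right)$
$U{\left(P{\left(-12,-2 \right)},-116 \right)} - 24233 = \left(2 - \left(2 - 2\right) \left(6 + i \sqrt{7}\right)\right) - 24233 = \left(2 - 0 \left(6 + i \sqrt{7}\right)\right) - 24233 = \left(2 + 0\right) - 24233 = 2 - 24233 = -24231$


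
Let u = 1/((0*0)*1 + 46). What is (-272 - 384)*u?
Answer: -328/23 ≈ -14.261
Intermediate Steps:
u = 1/46 (u = 1/(0*1 + 46) = 1/(0 + 46) = 1/46 ≈ 0.021739)
(-272 - 384)*u = (-272 - 384)*(1/46) = -656*1/46 = -328/23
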